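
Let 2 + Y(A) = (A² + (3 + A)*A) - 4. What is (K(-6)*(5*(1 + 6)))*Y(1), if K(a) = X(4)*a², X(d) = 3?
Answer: -3780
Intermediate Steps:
Y(A) = -6 + A² + A*(3 + A) (Y(A) = -2 + ((A² + (3 + A)*A) - 4) = -2 + ((A² + A*(3 + A)) - 4) = -2 + (-4 + A² + A*(3 + A)) = -6 + A² + A*(3 + A))
K(a) = 3*a²
(K(-6)*(5*(1 + 6)))*Y(1) = ((3*(-6)²)*(5*(1 + 6)))*(-6 + 2*1² + 3*1) = ((3*36)*(5*7))*(-6 + 2*1 + 3) = (108*35)*(-6 + 2 + 3) = 3780*(-1) = -3780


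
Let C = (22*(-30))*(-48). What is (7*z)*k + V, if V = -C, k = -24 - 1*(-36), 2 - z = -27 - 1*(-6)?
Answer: -29748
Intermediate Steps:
z = 23 (z = 2 - (-27 - 1*(-6)) = 2 - (-27 + 6) = 2 - 1*(-21) = 2 + 21 = 23)
C = 31680 (C = -660*(-48) = 31680)
k = 12 (k = -24 + 36 = 12)
V = -31680 (V = -1*31680 = -31680)
(7*z)*k + V = (7*23)*12 - 31680 = 161*12 - 31680 = 1932 - 31680 = -29748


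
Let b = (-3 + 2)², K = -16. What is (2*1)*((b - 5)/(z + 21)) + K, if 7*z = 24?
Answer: -2792/171 ≈ -16.327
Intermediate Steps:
b = 1 (b = (-1)² = 1)
z = 24/7 (z = (⅐)*24 = 24/7 ≈ 3.4286)
(2*1)*((b - 5)/(z + 21)) + K = (2*1)*((1 - 5)/(24/7 + 21)) - 16 = 2*(-4/171/7) - 16 = 2*(-4*7/171) - 16 = 2*(-28/171) - 16 = -56/171 - 16 = -2792/171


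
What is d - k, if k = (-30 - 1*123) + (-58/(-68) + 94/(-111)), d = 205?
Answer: 1351069/3774 ≈ 357.99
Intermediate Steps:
k = -577399/3774 (k = (-30 - 123) + (-58*(-1/68) + 94*(-1/111)) = -153 + (29/34 - 94/111) = -153 + 23/3774 = -577399/3774 ≈ -152.99)
d - k = 205 - 1*(-577399/3774) = 205 + 577399/3774 = 1351069/3774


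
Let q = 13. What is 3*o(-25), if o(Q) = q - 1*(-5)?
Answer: 54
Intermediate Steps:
o(Q) = 18 (o(Q) = 13 - 1*(-5) = 13 + 5 = 18)
3*o(-25) = 3*18 = 54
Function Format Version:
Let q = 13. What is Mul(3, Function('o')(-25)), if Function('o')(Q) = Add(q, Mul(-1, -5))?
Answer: 54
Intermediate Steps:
Function('o')(Q) = 18 (Function('o')(Q) = Add(13, Mul(-1, -5)) = Add(13, 5) = 18)
Mul(3, Function('o')(-25)) = Mul(3, 18) = 54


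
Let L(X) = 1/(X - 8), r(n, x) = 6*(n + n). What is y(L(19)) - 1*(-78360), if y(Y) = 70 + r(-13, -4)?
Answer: 78274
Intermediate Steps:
r(n, x) = 12*n (r(n, x) = 6*(2*n) = 12*n)
L(X) = 1/(-8 + X)
y(Y) = -86 (y(Y) = 70 + 12*(-13) = 70 - 156 = -86)
y(L(19)) - 1*(-78360) = -86 - 1*(-78360) = -86 + 78360 = 78274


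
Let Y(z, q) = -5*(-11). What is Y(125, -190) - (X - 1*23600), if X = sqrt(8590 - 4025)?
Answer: 23655 - sqrt(4565) ≈ 23587.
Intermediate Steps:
X = sqrt(4565) ≈ 67.565
Y(z, q) = 55
Y(125, -190) - (X - 1*23600) = 55 - (sqrt(4565) - 1*23600) = 55 - (sqrt(4565) - 23600) = 55 - (-23600 + sqrt(4565)) = 55 + (23600 - sqrt(4565)) = 23655 - sqrt(4565)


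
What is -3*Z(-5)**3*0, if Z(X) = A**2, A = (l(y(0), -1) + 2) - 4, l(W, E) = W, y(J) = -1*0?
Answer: 0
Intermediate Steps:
y(J) = 0
A = -2 (A = (0 + 2) - 4 = 2 - 4 = -2)
Z(X) = 4 (Z(X) = (-2)**2 = 4)
-3*Z(-5)**3*0 = -3*4**3*0 = -3*64*0 = -192*0 = 0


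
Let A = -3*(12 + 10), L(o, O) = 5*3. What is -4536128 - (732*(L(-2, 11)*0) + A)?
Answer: -4536062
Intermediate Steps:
L(o, O) = 15
A = -66 (A = -3*22 = -66)
-4536128 - (732*(L(-2, 11)*0) + A) = -4536128 - (732*(15*0) - 66) = -4536128 - (732*0 - 66) = -4536128 - (0 - 66) = -4536128 - 1*(-66) = -4536128 + 66 = -4536062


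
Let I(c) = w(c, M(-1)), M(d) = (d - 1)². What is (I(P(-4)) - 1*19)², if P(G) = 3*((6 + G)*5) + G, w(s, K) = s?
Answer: 49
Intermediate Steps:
M(d) = (-1 + d)²
P(G) = 90 + 16*G (P(G) = 3*(30 + 5*G) + G = (90 + 15*G) + G = 90 + 16*G)
I(c) = c
(I(P(-4)) - 1*19)² = ((90 + 16*(-4)) - 1*19)² = ((90 - 64) - 19)² = (26 - 19)² = 7² = 49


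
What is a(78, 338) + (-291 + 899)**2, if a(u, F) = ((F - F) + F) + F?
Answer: 370340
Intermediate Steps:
a(u, F) = 2*F (a(u, F) = (0 + F) + F = F + F = 2*F)
a(78, 338) + (-291 + 899)**2 = 2*338 + (-291 + 899)**2 = 676 + 608**2 = 676 + 369664 = 370340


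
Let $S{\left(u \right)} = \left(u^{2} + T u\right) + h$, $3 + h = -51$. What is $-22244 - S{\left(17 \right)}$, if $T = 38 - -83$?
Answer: $-24536$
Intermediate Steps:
$h = -54$ ($h = -3 - 51 = -54$)
$T = 121$ ($T = 38 + 83 = 121$)
$S{\left(u \right)} = -54 + u^{2} + 121 u$ ($S{\left(u \right)} = \left(u^{2} + 121 u\right) - 54 = -54 + u^{2} + 121 u$)
$-22244 - S{\left(17 \right)} = -22244 - \left(-54 + 17^{2} + 121 \cdot 17\right) = -22244 - \left(-54 + 289 + 2057\right) = -22244 - 2292 = -24536$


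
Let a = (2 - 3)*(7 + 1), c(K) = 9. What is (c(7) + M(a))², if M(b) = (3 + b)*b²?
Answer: 96721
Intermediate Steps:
a = -8 (a = -1*8 = -8)
M(b) = b²*(3 + b)
(c(7) + M(a))² = (9 + (-8)²*(3 - 8))² = (9 + 64*(-5))² = (9 - 320)² = (-311)² = 96721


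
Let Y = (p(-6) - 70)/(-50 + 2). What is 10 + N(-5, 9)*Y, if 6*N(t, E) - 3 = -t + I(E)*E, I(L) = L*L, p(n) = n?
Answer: 14723/72 ≈ 204.49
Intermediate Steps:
I(L) = L²
Y = 19/12 (Y = (-6 - 70)/(-50 + 2) = -76/(-48) = -76*(-1/48) = 19/12 ≈ 1.5833)
N(t, E) = ½ - t/6 + E³/6 (N(t, E) = ½ + (-t + E²*E)/6 = ½ + (-t + E³)/6 = ½ + (E³ - t)/6 = ½ + (-t/6 + E³/6) = ½ - t/6 + E³/6)
10 + N(-5, 9)*Y = 10 + (½ - ⅙*(-5) + (⅙)*9³)*(19/12) = 10 + (½ + ⅚ + (⅙)*729)*(19/12) = 10 + (½ + ⅚ + 243/2)*(19/12) = 10 + (737/6)*(19/12) = 10 + 14003/72 = 14723/72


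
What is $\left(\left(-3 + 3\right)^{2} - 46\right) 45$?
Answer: $-2070$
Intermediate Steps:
$\left(\left(-3 + 3\right)^{2} - 46\right) 45 = \left(0^{2} - 46\right) 45 = \left(0 - 46\right) 45 = \left(-46\right) 45 = -2070$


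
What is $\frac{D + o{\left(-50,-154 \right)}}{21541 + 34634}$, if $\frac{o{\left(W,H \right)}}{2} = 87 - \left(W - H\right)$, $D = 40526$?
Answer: $\frac{40492}{56175} \approx 0.72082$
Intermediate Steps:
$o{\left(W,H \right)} = 174 - 2 W + 2 H$ ($o{\left(W,H \right)} = 2 \left(87 - \left(W - H\right)\right) = 2 \left(87 + \left(H - W\right)\right) = 2 \left(87 + H - W\right) = 174 - 2 W + 2 H$)
$\frac{D + o{\left(-50,-154 \right)}}{21541 + 34634} = \frac{40526 + \left(174 - -100 + 2 \left(-154\right)\right)}{21541 + 34634} = \frac{40526 + \left(174 + 100 - 308\right)}{56175} = \left(40526 - 34\right) \frac{1}{56175} = 40492 \cdot \frac{1}{56175} = \frac{40492}{56175}$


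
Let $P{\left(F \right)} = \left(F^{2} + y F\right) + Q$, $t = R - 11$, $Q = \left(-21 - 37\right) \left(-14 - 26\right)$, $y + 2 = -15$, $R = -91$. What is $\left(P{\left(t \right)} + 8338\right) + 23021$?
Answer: $45817$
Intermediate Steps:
$y = -17$ ($y = -2 - 15 = -17$)
$Q = 2320$ ($Q = \left(-58\right) \left(-40\right) = 2320$)
$t = -102$ ($t = -91 - 11 = -102$)
$P{\left(F \right)} = 2320 + F^{2} - 17 F$ ($P{\left(F \right)} = \left(F^{2} - 17 F\right) + 2320 = 2320 + F^{2} - 17 F$)
$\left(P{\left(t \right)} + 8338\right) + 23021 = \left(\left(2320 + \left(-102\right)^{2} - -1734\right) + 8338\right) + 23021 = \left(\left(2320 + 10404 + 1734\right) + 8338\right) + 23021 = \left(14458 + 8338\right) + 23021 = 22796 + 23021 = 45817$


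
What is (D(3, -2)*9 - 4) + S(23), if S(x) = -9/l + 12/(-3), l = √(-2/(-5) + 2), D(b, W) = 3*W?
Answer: -62 - 3*√15/2 ≈ -67.809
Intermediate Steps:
l = 2*√15/5 (l = √(-2*(-⅕) + 2) = √(⅖ + 2) = √(12/5) = 2*√15/5 ≈ 1.5492)
S(x) = -4 - 3*√15/2 (S(x) = -9*√15/6 + 12/(-3) = -3*√15/2 + 12*(-⅓) = -3*√15/2 - 4 = -4 - 3*√15/2)
(D(3, -2)*9 - 4) + S(23) = ((3*(-2))*9 - 4) + (-4 - 3*√15/2) = (-6*9 - 4) + (-4 - 3*√15/2) = (-54 - 4) + (-4 - 3*√15/2) = -58 + (-4 - 3*√15/2) = -62 - 3*√15/2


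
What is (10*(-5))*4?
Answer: -200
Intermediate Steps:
(10*(-5))*4 = -50*4 = -200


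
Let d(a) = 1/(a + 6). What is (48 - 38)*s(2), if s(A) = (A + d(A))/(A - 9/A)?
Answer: -17/2 ≈ -8.5000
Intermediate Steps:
d(a) = 1/(6 + a)
s(A) = (A + 1/(6 + A))/(A - 9/A)
(48 - 38)*s(2) = (48 - 38)*(2*(1 + 2*(6 + 2))/((-9 + 2²)*(6 + 2))) = 10*(2*(1 + 2*8)/((-9 + 4)*8)) = 10*(2*(⅛)*(1 + 16)/(-5)) = 10*(2*(-⅕)*(⅛)*17) = 10*(-17/20) = -17/2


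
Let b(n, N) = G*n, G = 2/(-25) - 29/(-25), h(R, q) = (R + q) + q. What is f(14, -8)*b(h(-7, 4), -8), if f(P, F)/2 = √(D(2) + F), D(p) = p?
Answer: 54*I*√6/25 ≈ 5.2909*I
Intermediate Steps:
f(P, F) = 2*√(2 + F)
h(R, q) = R + 2*q
G = 27/25 (G = 2*(-1/25) - 29*(-1/25) = -2/25 + 29/25 = 27/25 ≈ 1.0800)
b(n, N) = 27*n/25
f(14, -8)*b(h(-7, 4), -8) = (2*√(2 - 8))*(27*(-7 + 2*4)/25) = (2*√(-6))*(27*(-7 + 8)/25) = (2*(I*√6))*((27/25)*1) = (2*I*√6)*(27/25) = 54*I*√6/25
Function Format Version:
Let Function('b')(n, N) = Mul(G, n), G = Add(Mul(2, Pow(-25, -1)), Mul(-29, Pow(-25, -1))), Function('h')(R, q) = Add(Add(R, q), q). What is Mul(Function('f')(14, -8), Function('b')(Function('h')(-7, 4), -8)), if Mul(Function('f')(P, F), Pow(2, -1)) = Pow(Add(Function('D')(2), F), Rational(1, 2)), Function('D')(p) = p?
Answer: Mul(Rational(54, 25), I, Pow(6, Rational(1, 2))) ≈ Mul(5.2909, I)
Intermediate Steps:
Function('f')(P, F) = Mul(2, Pow(Add(2, F), Rational(1, 2)))
Function('h')(R, q) = Add(R, Mul(2, q))
G = Rational(27, 25) (G = Add(Mul(2, Rational(-1, 25)), Mul(-29, Rational(-1, 25))) = Add(Rational(-2, 25), Rational(29, 25)) = Rational(27, 25) ≈ 1.0800)
Function('b')(n, N) = Mul(Rational(27, 25), n)
Mul(Function('f')(14, -8), Function('b')(Function('h')(-7, 4), -8)) = Mul(Mul(2, Pow(Add(2, -8), Rational(1, 2))), Mul(Rational(27, 25), Add(-7, Mul(2, 4)))) = Mul(Mul(2, Pow(-6, Rational(1, 2))), Mul(Rational(27, 25), Add(-7, 8))) = Mul(Mul(2, Mul(I, Pow(6, Rational(1, 2)))), Mul(Rational(27, 25), 1)) = Mul(Mul(2, I, Pow(6, Rational(1, 2))), Rational(27, 25)) = Mul(Rational(54, 25), I, Pow(6, Rational(1, 2)))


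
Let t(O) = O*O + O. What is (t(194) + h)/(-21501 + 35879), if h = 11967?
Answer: 49797/14378 ≈ 3.4634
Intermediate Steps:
t(O) = O + O² (t(O) = O² + O = O + O²)
(t(194) + h)/(-21501 + 35879) = (194*(1 + 194) + 11967)/(-21501 + 35879) = (194*195 + 11967)/14378 = (37830 + 11967)*(1/14378) = 49797*(1/14378) = 49797/14378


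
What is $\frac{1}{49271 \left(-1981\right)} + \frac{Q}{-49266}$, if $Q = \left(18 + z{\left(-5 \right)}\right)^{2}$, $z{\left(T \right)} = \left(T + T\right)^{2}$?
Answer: $- \frac{97075994185}{343474989669} \approx -0.28263$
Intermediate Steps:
$z{\left(T \right)} = 4 T^{2}$ ($z{\left(T \right)} = \left(2 T\right)^{2} = 4 T^{2}$)
$Q = 13924$ ($Q = \left(18 + 4 \left(-5\right)^{2}\right)^{2} = \left(18 + 4 \cdot 25\right)^{2} = \left(18 + 100\right)^{2} = 118^{2} = 13924$)
$\frac{1}{49271 \left(-1981\right)} + \frac{Q}{-49266} = \frac{1}{49271 \left(-1981\right)} + \frac{13924}{-49266} = \frac{1}{49271} \left(- \frac{1}{1981}\right) + 13924 \left(- \frac{1}{49266}\right) = - \frac{1}{97605851} - \frac{6962}{24633} = - \frac{97075994185}{343474989669}$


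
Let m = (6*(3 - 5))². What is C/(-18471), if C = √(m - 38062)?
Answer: -I*√37918/18471 ≈ -0.010542*I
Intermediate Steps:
m = 144 (m = (6*(-2))² = (-12)² = 144)
C = I*√37918 (C = √(144 - 38062) = √(-37918) = I*√37918 ≈ 194.73*I)
C/(-18471) = (I*√37918)/(-18471) = (I*√37918)*(-1/18471) = -I*√37918/18471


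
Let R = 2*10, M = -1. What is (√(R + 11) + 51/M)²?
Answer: (-51 + √31)² ≈ 2064.1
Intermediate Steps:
R = 20
(√(R + 11) + 51/M)² = (√(20 + 11) + 51/(-1))² = (√31 + 51*(-1))² = (√31 - 51)² = (-51 + √31)²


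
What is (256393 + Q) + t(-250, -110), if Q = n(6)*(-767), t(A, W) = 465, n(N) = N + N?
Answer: 247654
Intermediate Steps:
n(N) = 2*N
Q = -9204 (Q = (2*6)*(-767) = 12*(-767) = -9204)
(256393 + Q) + t(-250, -110) = (256393 - 9204) + 465 = 247189 + 465 = 247654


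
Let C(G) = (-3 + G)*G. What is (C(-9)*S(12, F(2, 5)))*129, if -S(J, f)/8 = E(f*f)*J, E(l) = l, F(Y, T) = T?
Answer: -33436800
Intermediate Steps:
S(J, f) = -8*J*f² (S(J, f) = -8*f*f*J = -8*f²*J = -8*J*f²)
C(G) = G*(-3 + G)
(C(-9)*S(12, F(2, 5)))*129 = ((-9*(-3 - 9))*(-8*12*5²))*129 = ((-9*(-12))*(-8*12*25))*129 = (108*(-2400))*129 = -259200*129 = -33436800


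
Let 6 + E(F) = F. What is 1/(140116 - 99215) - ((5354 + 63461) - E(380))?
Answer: -2799305340/40901 ≈ -68441.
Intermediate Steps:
E(F) = -6 + F
1/(140116 - 99215) - ((5354 + 63461) - E(380)) = 1/(140116 - 99215) - ((5354 + 63461) - (-6 + 380)) = 1/40901 - (68815 - 1*374) = 1/40901 - (68815 - 374) = 1/40901 - 1*68441 = 1/40901 - 68441 = -2799305340/40901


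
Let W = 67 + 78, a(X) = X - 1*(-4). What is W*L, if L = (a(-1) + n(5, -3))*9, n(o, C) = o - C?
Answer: 14355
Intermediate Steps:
a(X) = 4 + X (a(X) = X + 4 = 4 + X)
W = 145
L = 99 (L = ((4 - 1) + (5 - 1*(-3)))*9 = (3 + (5 + 3))*9 = (3 + 8)*9 = 11*9 = 99)
W*L = 145*99 = 14355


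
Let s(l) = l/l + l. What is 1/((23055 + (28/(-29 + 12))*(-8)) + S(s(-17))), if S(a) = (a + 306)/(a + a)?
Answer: 272/6272079 ≈ 4.3367e-5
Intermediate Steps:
s(l) = 1 + l
S(a) = (306 + a)/(2*a) (S(a) = (306 + a)/((2*a)) = (306 + a)*(1/(2*a)) = (306 + a)/(2*a))
1/((23055 + (28/(-29 + 12))*(-8)) + S(s(-17))) = 1/((23055 + (28/(-29 + 12))*(-8)) + (306 + (1 - 17))/(2*(1 - 17))) = 1/((23055 + (28/(-17))*(-8)) + (½)*(306 - 16)/(-16)) = 1/((23055 + (28*(-1/17))*(-8)) + (½)*(-1/16)*290) = 1/((23055 - 28/17*(-8)) - 145/16) = 1/((23055 + 224/17) - 145/16) = 1/(392159/17 - 145/16) = 1/(6272079/272) = 272/6272079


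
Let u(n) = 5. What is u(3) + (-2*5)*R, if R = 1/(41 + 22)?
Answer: 305/63 ≈ 4.8413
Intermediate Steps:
R = 1/63 ≈ 0.015873
u(3) + (-2*5)*R = 5 - 2*5*(1/63) = 5 - 10*1/63 = 5 - 10/63 = 305/63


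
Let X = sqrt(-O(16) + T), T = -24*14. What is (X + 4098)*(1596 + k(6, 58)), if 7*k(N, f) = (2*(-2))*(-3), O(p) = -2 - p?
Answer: 45832032/7 + 11184*I*sqrt(318)/7 ≈ 6.5474e+6 + 28491.0*I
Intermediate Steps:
k(N, f) = 12/7 (k(N, f) = ((2*(-2))*(-3))/7 = (-4*(-3))/7 = (1/7)*12 = 12/7)
T = -336
X = I*sqrt(318) (X = sqrt(-(-2 - 1*16) - 336) = sqrt(-(-2 - 16) - 336) = sqrt(-1*(-18) - 336) = sqrt(18 - 336) = sqrt(-318) = I*sqrt(318) ≈ 17.833*I)
(X + 4098)*(1596 + k(6, 58)) = (I*sqrt(318) + 4098)*(1596 + 12/7) = (4098 + I*sqrt(318))*(11184/7) = 45832032/7 + 11184*I*sqrt(318)/7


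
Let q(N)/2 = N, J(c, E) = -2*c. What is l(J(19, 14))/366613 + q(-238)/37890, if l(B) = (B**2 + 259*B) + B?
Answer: -247073914/6945483285 ≈ -0.035573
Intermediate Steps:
l(B) = B**2 + 260*B
q(N) = 2*N
l(J(19, 14))/366613 + q(-238)/37890 = ((-2*19)*(260 - 2*19))/366613 + (2*(-238))/37890 = -38*(260 - 38)*(1/366613) - 476*1/37890 = -38*222*(1/366613) - 238/18945 = -8436*1/366613 - 238/18945 = -8436/366613 - 238/18945 = -247073914/6945483285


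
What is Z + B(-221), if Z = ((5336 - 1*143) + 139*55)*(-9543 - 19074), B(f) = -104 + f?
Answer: -367385371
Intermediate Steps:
Z = -367385046 (Z = ((5336 - 143) + 7645)*(-28617) = (5193 + 7645)*(-28617) = 12838*(-28617) = -367385046)
Z + B(-221) = -367385046 + (-104 - 221) = -367385046 - 325 = -367385371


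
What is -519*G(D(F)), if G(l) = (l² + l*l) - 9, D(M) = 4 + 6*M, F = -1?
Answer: 519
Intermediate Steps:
G(l) = -9 + 2*l² (G(l) = (l² + l²) - 9 = 2*l² - 9 = -9 + 2*l²)
-519*G(D(F)) = -519*(-9 + 2*(4 + 6*(-1))²) = -519*(-9 + 2*(4 - 6)²) = -519*(-9 + 2*(-2)²) = -519*(-9 + 2*4) = -519*(-9 + 8) = -519*(-1) = 519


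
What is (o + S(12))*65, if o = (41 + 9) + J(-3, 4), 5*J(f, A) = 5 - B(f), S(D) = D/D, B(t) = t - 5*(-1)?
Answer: 3354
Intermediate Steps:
B(t) = 5 + t (B(t) = t + 5 = 5 + t)
S(D) = 1
J(f, A) = -f/5 (J(f, A) = (5 - (5 + f))/5 = (5 + (-5 - f))/5 = (-f)/5 = -f/5)
o = 253/5 (o = (41 + 9) - ⅕*(-3) = 50 + ⅗ = 253/5 ≈ 50.600)
(o + S(12))*65 = (253/5 + 1)*65 = (258/5)*65 = 3354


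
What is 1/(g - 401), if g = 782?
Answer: 1/381 ≈ 0.0026247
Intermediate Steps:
1/(g - 401) = 1/(782 - 401) = 1/381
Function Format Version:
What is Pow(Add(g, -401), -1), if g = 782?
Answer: Rational(1, 381) ≈ 0.0026247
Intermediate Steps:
Pow(Add(g, -401), -1) = Pow(Add(782, -401), -1) = Pow(381, -1) = Rational(1, 381)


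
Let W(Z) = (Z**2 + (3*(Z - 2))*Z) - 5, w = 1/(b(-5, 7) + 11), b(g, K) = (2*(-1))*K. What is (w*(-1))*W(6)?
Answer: 103/3 ≈ 34.333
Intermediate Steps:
b(g, K) = -2*K
w = -1/3 (w = 1/(-2*7 + 11) = 1/(-14 + 11) = 1/(-3) = -1/3 ≈ -0.33333)
W(Z) = -5 + Z**2 + Z*(-6 + 3*Z) (W(Z) = (Z**2 + (3*(-2 + Z))*Z) - 5 = (Z**2 + (-6 + 3*Z)*Z) - 5 = (Z**2 + Z*(-6 + 3*Z)) - 5 = -5 + Z**2 + Z*(-6 + 3*Z))
(w*(-1))*W(6) = (-1/3*(-1))*(-5 - 6*6 + 4*6**2) = (-5 - 36 + 4*36)/3 = (-5 - 36 + 144)/3 = (1/3)*103 = 103/3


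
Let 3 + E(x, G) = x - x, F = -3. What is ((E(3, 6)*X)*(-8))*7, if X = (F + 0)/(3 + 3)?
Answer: -84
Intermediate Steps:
E(x, G) = -3 (E(x, G) = -3 + (x - x) = -3 + 0 = -3)
X = -1/2 (X = (-3 + 0)/(3 + 3) = -3/6 = -3*1/6 = -1/2 ≈ -0.50000)
((E(3, 6)*X)*(-8))*7 = (-3*(-1/2)*(-8))*7 = ((3/2)*(-8))*7 = -12*7 = -84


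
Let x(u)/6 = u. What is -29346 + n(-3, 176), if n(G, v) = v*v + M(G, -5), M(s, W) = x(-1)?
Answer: 1624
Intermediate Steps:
x(u) = 6*u
M(s, W) = -6 (M(s, W) = 6*(-1) = -6)
n(G, v) = -6 + v² (n(G, v) = v*v - 6 = v² - 6 = -6 + v²)
-29346 + n(-3, 176) = -29346 + (-6 + 176²) = -29346 + (-6 + 30976) = -29346 + 30970 = 1624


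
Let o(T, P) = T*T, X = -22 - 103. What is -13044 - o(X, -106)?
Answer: -28669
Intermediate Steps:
X = -125
o(T, P) = T²
-13044 - o(X, -106) = -13044 - 1*(-125)² = -13044 - 1*15625 = -13044 - 15625 = -28669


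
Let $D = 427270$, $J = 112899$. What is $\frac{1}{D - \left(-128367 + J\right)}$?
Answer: $\frac{1}{442738} \approx 2.2587 \cdot 10^{-6}$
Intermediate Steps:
$\frac{1}{D - \left(-128367 + J\right)} = \frac{1}{427270 + \left(128367 - 112899\right)} = \frac{1}{427270 + 15468} = \frac{1}{442738}$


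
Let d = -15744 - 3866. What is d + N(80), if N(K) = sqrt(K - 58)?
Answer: -19610 + sqrt(22) ≈ -19605.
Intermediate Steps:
d = -19610
N(K) = sqrt(-58 + K)
d + N(80) = -19610 + sqrt(-58 + 80) = -19610 + sqrt(22)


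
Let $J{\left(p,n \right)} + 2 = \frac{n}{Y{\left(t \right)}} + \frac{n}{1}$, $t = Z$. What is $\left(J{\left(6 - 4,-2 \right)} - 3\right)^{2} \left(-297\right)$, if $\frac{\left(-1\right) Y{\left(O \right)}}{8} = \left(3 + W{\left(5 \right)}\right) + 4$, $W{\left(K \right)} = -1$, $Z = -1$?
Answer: $- \frac{920337}{64} \approx -14380.0$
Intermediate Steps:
$t = -1$
$Y{\left(O \right)} = -48$ ($Y{\left(O \right)} = - 8 \left(\left(3 - 1\right) + 4\right) = - 8 \left(2 + 4\right) = \left(-8\right) 6 = -48$)
$J{\left(p,n \right)} = -2 + \frac{47 n}{48}$ ($J{\left(p,n \right)} = -2 + \left(\frac{n}{-48} + \frac{n}{1}\right) = -2 + \left(n \left(- \frac{1}{48}\right) + n 1\right) = -2 + \left(- \frac{n}{48} + n\right) = -2 + \frac{47 n}{48}$)
$\left(J{\left(6 - 4,-2 \right)} - 3\right)^{2} \left(-297\right) = \left(\left(-2 + \frac{47}{48} \left(-2\right)\right) - 3\right)^{2} \left(-297\right) = \left(\left(-2 - \frac{47}{24}\right) - 3\right)^{2} \left(-297\right) = \left(- \frac{95}{24} - 3\right)^{2} \left(-297\right) = \left(- \frac{167}{24}\right)^{2} \left(-297\right) = \frac{27889}{576} \left(-297\right) = - \frac{920337}{64}$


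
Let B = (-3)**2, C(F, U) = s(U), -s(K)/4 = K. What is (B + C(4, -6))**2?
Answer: 1089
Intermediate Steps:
s(K) = -4*K
C(F, U) = -4*U
B = 9
(B + C(4, -6))**2 = (9 - 4*(-6))**2 = (9 + 24)**2 = 33**2 = 1089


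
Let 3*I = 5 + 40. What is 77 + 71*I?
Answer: 1142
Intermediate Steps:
I = 15 (I = (5 + 40)/3 = (⅓)*45 = 15)
77 + 71*I = 77 + 71*15 = 77 + 1065 = 1142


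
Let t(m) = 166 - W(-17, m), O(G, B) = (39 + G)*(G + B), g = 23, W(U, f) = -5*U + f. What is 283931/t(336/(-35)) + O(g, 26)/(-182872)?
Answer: 129806886473/41420508 ≈ 3133.9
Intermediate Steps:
W(U, f) = f - 5*U
O(G, B) = (39 + G)*(B + G)
t(m) = 81 - m (t(m) = 166 - (m - 5*(-17)) = 166 - (m + 85) = 166 - (85 + m) = 166 + (-85 - m) = 81 - m)
283931/t(336/(-35)) + O(g, 26)/(-182872) = 283931/(81 - 336/(-35)) + (23² + 39*26 + 39*23 + 26*23)/(-182872) = 283931/(81 - 336*(-1)/35) + (529 + 1014 + 897 + 598)*(-1/182872) = 283931/(81 - 1*(-48/5)) + 3038*(-1/182872) = 283931/(81 + 48/5) - 1519/91436 = 283931/(453/5) - 1519/91436 = 283931*(5/453) - 1519/91436 = 1419655/453 - 1519/91436 = 129806886473/41420508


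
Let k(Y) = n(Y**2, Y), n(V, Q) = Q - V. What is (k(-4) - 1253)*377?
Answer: -479921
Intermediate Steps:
k(Y) = Y - Y**2
(k(-4) - 1253)*377 = (-4*(1 - 1*(-4)) - 1253)*377 = (-4*(1 + 4) - 1253)*377 = (-4*5 - 1253)*377 = (-20 - 1253)*377 = -1273*377 = -479921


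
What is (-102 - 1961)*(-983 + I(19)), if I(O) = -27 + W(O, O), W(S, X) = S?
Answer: 2044433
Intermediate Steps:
I(O) = -27 + O
(-102 - 1961)*(-983 + I(19)) = (-102 - 1961)*(-983 + (-27 + 19)) = -2063*(-983 - 8) = -2063*(-991) = 2044433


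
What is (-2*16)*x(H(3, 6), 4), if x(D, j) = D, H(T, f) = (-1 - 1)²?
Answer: -128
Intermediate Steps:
H(T, f) = 4 (H(T, f) = (-2)² = 4)
(-2*16)*x(H(3, 6), 4) = -2*16*4 = -32*4 = -128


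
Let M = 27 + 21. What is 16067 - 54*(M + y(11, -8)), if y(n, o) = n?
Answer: 12881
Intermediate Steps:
M = 48
16067 - 54*(M + y(11, -8)) = 16067 - 54*(48 + 11) = 16067 - 54*59 = 16067 - 1*3186 = 16067 - 3186 = 12881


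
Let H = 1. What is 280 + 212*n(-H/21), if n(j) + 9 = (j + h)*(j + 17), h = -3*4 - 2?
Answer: -22982188/441 ≈ -52114.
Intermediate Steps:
h = -14 (h = -12 - 2 = -14)
n(j) = -9 + (-14 + j)*(17 + j) (n(j) = -9 + (j - 14)*(j + 17) = -9 + (-14 + j)*(17 + j))
280 + 212*n(-H/21) = 280 + 212*(-247 + (-1/21)² + 3*(-1/21)) = 280 + 212*(-247 + 1/441 - ⅐) = 280 + 212*(-108989/441) = 280 - 23105668/441 = -22982188/441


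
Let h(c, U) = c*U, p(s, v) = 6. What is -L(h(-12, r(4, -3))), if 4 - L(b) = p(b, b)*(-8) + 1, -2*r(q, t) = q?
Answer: -51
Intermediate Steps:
r(q, t) = -q/2
h(c, U) = U*c
L(b) = 51 (L(b) = 4 - (6*(-8) + 1) = 4 - (-48 + 1) = 4 - 1*(-47) = 4 + 47 = 51)
-L(h(-12, r(4, -3))) = -1*51 = -51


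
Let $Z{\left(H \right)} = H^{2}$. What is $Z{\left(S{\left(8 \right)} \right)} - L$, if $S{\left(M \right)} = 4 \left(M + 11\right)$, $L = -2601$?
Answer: $8377$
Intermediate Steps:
$S{\left(M \right)} = 44 + 4 M$ ($S{\left(M \right)} = 4 \left(11 + M\right) = 44 + 4 M$)
$Z{\left(S{\left(8 \right)} \right)} - L = \left(44 + 4 \cdot 8\right)^{2} - -2601 = \left(44 + 32\right)^{2} + 2601 = 76^{2} + 2601 = 5776 + 2601 = 8377$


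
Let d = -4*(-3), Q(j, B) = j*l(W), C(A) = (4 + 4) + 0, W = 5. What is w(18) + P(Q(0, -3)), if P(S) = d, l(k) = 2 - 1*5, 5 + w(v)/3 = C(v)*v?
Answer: 429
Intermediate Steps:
C(A) = 8 (C(A) = 8 + 0 = 8)
w(v) = -15 + 24*v (w(v) = -15 + 3*(8*v) = -15 + 24*v)
l(k) = -3 (l(k) = 2 - 5 = -3)
Q(j, B) = -3*j (Q(j, B) = j*(-3) = -3*j)
d = 12
P(S) = 12
w(18) + P(Q(0, -3)) = (-15 + 24*18) + 12 = (-15 + 432) + 12 = 417 + 12 = 429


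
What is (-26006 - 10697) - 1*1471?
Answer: -38174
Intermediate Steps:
(-26006 - 10697) - 1*1471 = -36703 - 1471 = -38174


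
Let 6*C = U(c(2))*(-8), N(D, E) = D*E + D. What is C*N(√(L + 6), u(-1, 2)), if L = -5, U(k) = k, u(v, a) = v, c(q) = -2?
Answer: 0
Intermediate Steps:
N(D, E) = D + D*E
C = 8/3 (C = (-2*(-8))/6 = (⅙)*16 = 8/3 ≈ 2.6667)
C*N(√(L + 6), u(-1, 2)) = 8*(√(-5 + 6)*(1 - 1))/3 = 8*(√1*0)/3 = 8*(1*0)/3 = (8/3)*0 = 0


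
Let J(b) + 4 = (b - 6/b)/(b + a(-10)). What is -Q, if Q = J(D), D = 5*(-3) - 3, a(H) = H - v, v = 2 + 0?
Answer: 307/90 ≈ 3.4111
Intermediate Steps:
v = 2
a(H) = -2 + H (a(H) = H - 1*2 = H - 2 = -2 + H)
D = -18 (D = -15 - 3 = -18)
J(b) = -4 + (b - 6/b)/(-12 + b) (J(b) = -4 + (b - 6/b)/(b + (-2 - 10)) = -4 + (b - 6/b)/(b - 12) = -4 + (b - 6/b)/(-12 + b))
Q = -307/90 (Q = 3*(-2 - 1*(-18)² + 16*(-18))/(-18*(-12 - 18)) = 3*(-1/18)*(-2 - 1*324 - 288)/(-30) = 3*(-1/18)*(-1/30)*(-2 - 324 - 288) = 3*(-1/18)*(-1/30)*(-614) = -307/90 ≈ -3.4111)
-Q = -1*(-307/90) = 307/90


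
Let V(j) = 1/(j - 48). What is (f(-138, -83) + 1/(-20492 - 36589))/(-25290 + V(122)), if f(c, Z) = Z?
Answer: 350591576/106824751179 ≈ 0.0032819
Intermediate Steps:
V(j) = 1/(-48 + j)
(f(-138, -83) + 1/(-20492 - 36589))/(-25290 + V(122)) = (-83 + 1/(-20492 - 36589))/(-25290 + 1/(-48 + 122)) = (-83 + 1/(-57081))/(-25290 + 1/74) = (-83 - 1/57081)/(-25290 + 1/74) = -4737724/(57081*(-1871459/74)) = -4737724/57081*(-74/1871459) = 350591576/106824751179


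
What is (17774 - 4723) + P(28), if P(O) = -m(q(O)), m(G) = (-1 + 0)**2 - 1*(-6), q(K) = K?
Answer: 13044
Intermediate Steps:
m(G) = 7 (m(G) = (-1)**2 + 6 = 1 + 6 = 7)
P(O) = -7 (P(O) = -1*7 = -7)
(17774 - 4723) + P(28) = (17774 - 4723) - 7 = 13051 - 7 = 13044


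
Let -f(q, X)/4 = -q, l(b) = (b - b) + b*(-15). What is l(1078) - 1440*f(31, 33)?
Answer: -194730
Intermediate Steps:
l(b) = -15*b (l(b) = 0 - 15*b = -15*b)
f(q, X) = 4*q (f(q, X) = -(-4)*q = 4*q)
l(1078) - 1440*f(31, 33) = -15*1078 - 1440*4*31 = -16170 - 1440*124 = -16170 - 1*178560 = -16170 - 178560 = -194730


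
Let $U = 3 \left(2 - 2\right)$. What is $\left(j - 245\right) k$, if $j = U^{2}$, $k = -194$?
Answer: $47530$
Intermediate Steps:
$U = 0$ ($U = 3 \cdot 0 = 0$)
$j = 0$ ($j = 0^{2} = 0$)
$\left(j - 245\right) k = \left(0 - 245\right) \left(-194\right) = \left(-245\right) \left(-194\right) = 47530$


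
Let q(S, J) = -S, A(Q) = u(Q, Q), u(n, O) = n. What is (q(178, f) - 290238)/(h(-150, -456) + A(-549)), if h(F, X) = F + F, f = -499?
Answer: 290416/849 ≈ 342.07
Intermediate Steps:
A(Q) = Q
h(F, X) = 2*F
(q(178, f) - 290238)/(h(-150, -456) + A(-549)) = (-1*178 - 290238)/(2*(-150) - 549) = (-178 - 290238)/(-300 - 549) = -290416/(-849) = -290416*(-1/849) = 290416/849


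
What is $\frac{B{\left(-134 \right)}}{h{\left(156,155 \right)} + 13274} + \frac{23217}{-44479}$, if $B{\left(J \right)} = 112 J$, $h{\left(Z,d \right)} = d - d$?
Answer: $- \frac{487861645}{295207123} \approx -1.6526$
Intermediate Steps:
$h{\left(Z,d \right)} = 0$
$\frac{B{\left(-134 \right)}}{h{\left(156,155 \right)} + 13274} + \frac{23217}{-44479} = \frac{112 \left(-134\right)}{0 + 13274} + \frac{23217}{-44479} = - \frac{15008}{13274} + 23217 \left(- \frac{1}{44479}\right) = \left(-15008\right) \frac{1}{13274} - \frac{23217}{44479} = - \frac{7504}{6637} - \frac{23217}{44479} = - \frac{487861645}{295207123}$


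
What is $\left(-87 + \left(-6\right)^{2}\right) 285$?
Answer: $-14535$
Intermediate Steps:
$\left(-87 + \left(-6\right)^{2}\right) 285 = \left(-87 + 36\right) 285 = \left(-51\right) 285 = -14535$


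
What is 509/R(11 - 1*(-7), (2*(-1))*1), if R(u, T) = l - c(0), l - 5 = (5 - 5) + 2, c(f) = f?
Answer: 509/7 ≈ 72.714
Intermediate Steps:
l = 7 (l = 5 + ((5 - 5) + 2) = 5 + (0 + 2) = 5 + 2 = 7)
R(u, T) = 7 (R(u, T) = 7 - 1*0 = 7 + 0 = 7)
509/R(11 - 1*(-7), (2*(-1))*1) = 509/7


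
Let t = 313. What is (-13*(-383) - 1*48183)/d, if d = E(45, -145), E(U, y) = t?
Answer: -43204/313 ≈ -138.03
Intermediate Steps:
E(U, y) = 313
d = 313
(-13*(-383) - 1*48183)/d = (-13*(-383) - 1*48183)/313 = (4979 - 48183)*(1/313) = -43204*1/313 = -43204/313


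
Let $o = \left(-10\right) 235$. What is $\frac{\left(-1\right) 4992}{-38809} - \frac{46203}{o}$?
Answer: $\frac{1804823427}{91201150} \approx 19.789$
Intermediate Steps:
$o = -2350$
$\frac{\left(-1\right) 4992}{-38809} - \frac{46203}{o} = \frac{\left(-1\right) 4992}{-38809} - \frac{46203}{-2350} = \left(-4992\right) \left(- \frac{1}{38809}\right) - - \frac{46203}{2350} = \frac{4992}{38809} + \frac{46203}{2350} = \frac{1804823427}{91201150}$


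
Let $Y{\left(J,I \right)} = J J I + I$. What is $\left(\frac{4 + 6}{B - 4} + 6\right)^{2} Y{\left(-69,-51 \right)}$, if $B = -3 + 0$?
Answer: $- \frac{248690688}{49} \approx -5.0753 \cdot 10^{6}$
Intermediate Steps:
$B = -3$
$Y{\left(J,I \right)} = I + I J^{2}$ ($Y{\left(J,I \right)} = J^{2} I + I = I J^{2} + I = I + I J^{2}$)
$\left(\frac{4 + 6}{B - 4} + 6\right)^{2} Y{\left(-69,-51 \right)} = \left(\frac{4 + 6}{-3 - 4} + 6\right)^{2} \left(- 51 \left(1 + \left(-69\right)^{2}\right)\right) = \left(\frac{10}{-7} + 6\right)^{2} \left(- 51 \left(1 + 4761\right)\right) = \left(10 \left(- \frac{1}{7}\right) + 6\right)^{2} \left(\left(-51\right) 4762\right) = \left(- \frac{10}{7} + 6\right)^{2} \left(-242862\right) = \left(\frac{32}{7}\right)^{2} \left(-242862\right) = \frac{1024}{49} \left(-242862\right) = - \frac{248690688}{49}$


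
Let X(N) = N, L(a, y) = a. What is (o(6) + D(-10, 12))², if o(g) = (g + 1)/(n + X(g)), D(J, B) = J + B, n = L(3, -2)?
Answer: 625/81 ≈ 7.7160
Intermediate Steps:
n = 3
D(J, B) = B + J
o(g) = (1 + g)/(3 + g) (o(g) = (g + 1)/(3 + g) = (1 + g)/(3 + g))
(o(6) + D(-10, 12))² = ((1 + 6)/(3 + 6) + (12 - 10))² = (7/9 + 2)² = (25/9)² = 625/81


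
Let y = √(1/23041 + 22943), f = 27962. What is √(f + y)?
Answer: √(14844681336122 + 92164*√761259755514)/23041 ≈ 167.67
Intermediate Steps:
y = 4*√761259755514/23041 (y = √(1/23041 + 22943) = √(528629664/23041) = 4*√761259755514/23041 ≈ 151.47)
√(f + y) = √(27962 + 4*√761259755514/23041)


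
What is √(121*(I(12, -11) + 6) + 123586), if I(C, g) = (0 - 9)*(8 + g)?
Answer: √127579 ≈ 357.18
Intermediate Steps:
I(C, g) = -72 - 9*g (I(C, g) = -9*(8 + g) = -72 - 9*g)
√(121*(I(12, -11) + 6) + 123586) = √(121*((-72 - 9*(-11)) + 6) + 123586) = √(121*((-72 + 99) + 6) + 123586) = √(121*(27 + 6) + 123586) = √(121*33 + 123586) = √(3993 + 123586) = √127579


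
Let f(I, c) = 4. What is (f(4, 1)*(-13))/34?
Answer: -26/17 ≈ -1.5294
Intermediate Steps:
(f(4, 1)*(-13))/34 = (4*(-13))/34 = -52*1/34 = -26/17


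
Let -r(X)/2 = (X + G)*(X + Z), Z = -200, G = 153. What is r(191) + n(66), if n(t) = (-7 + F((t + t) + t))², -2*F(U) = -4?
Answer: 6217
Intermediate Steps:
r(X) = -2*(-200 + X)*(153 + X) (r(X) = -2*(X + 153)*(X - 200) = -2*(153 + X)*(-200 + X) = -2*(-200 + X)*(153 + X))
F(U) = 2 (F(U) = -½*(-4) = 2)
n(t) = 25 (n(t) = (-7 + 2)² = (-5)² = 25)
r(191) + n(66) = (61200 - 2*191² + 94*191) + 25 = (61200 - 2*36481 + 17954) + 25 = (61200 - 72962 + 17954) + 25 = 6192 + 25 = 6217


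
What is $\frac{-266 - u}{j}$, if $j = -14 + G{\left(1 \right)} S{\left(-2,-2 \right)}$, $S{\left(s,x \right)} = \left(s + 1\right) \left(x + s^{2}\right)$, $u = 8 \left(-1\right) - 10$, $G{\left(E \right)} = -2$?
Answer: $\frac{124}{5} \approx 24.8$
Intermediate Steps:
$u = -18$ ($u = -8 - 10 = -18$)
$S{\left(s,x \right)} = \left(1 + s\right) \left(x + s^{2}\right)$
$j = -10$ ($j = -14 - 2 \left(-2 + \left(-2\right)^{2} + \left(-2\right)^{3} - -4\right) = -14 - 2 \left(-2 + 4 - 8 + 4\right) = -14 - -4 = -14 + 4 = -10$)
$\frac{-266 - u}{j} = \frac{-266 - -18}{-10} = \left(-266 + 18\right) \left(- \frac{1}{10}\right) = \left(-248\right) \left(- \frac{1}{10}\right) = \frac{124}{5}$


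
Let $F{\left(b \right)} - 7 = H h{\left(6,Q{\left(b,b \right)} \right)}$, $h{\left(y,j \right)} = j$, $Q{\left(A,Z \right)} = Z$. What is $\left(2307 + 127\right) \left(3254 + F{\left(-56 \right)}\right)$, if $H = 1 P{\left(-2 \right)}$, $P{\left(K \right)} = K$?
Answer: $8209882$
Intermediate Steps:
$H = -2$ ($H = 1 \left(-2\right) = -2$)
$F{\left(b \right)} = 7 - 2 b$
$\left(2307 + 127\right) \left(3254 + F{\left(-56 \right)}\right) = \left(2307 + 127\right) \left(3254 + \left(7 - -112\right)\right) = 2434 \left(3254 + \left(7 + 112\right)\right) = 2434 \left(3254 + 119\right) = 2434 \cdot 3373 = 8209882$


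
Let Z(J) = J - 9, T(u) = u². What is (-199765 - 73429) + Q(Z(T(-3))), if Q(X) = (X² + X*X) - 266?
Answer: -273460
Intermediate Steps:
Z(J) = -9 + J
Q(X) = -266 + 2*X² (Q(X) = (X² + X²) - 266 = 2*X² - 266 = -266 + 2*X²)
(-199765 - 73429) + Q(Z(T(-3))) = (-199765 - 73429) + (-266 + 2*(-9 + (-3)²)²) = -273194 + (-266 + 2*(-9 + 9)²) = -273194 + (-266 + 2*0²) = -273194 + (-266 + 2*0) = -273194 + (-266 + 0) = -273194 - 266 = -273460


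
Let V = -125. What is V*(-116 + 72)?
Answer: 5500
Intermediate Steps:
V*(-116 + 72) = -125*(-116 + 72) = -125*(-44) = 5500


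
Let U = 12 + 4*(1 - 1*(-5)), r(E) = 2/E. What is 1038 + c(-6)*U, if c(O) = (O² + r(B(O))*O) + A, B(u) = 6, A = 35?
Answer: 3522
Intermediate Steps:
c(O) = 35 + O² + O/3 (c(O) = (O² + (2/6)*O) + 35 = (O² + (2*(⅙))*O) + 35 = (O² + O/3) + 35 = 35 + O² + O/3)
U = 36 (U = 12 + 4*(1 + 5) = 12 + 4*6 = 12 + 24 = 36)
1038 + c(-6)*U = 1038 + (35 + (-6)² + (⅓)*(-6))*36 = 1038 + (35 + 36 - 2)*36 = 1038 + 69*36 = 1038 + 2484 = 3522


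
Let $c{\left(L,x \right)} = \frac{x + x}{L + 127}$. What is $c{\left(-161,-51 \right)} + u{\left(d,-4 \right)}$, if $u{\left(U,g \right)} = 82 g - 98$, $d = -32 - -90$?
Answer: $-423$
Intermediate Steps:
$d = 58$ ($d = -32 + 90 = 58$)
$u{\left(U,g \right)} = -98 + 82 g$
$c{\left(L,x \right)} = \frac{2 x}{127 + L}$
$c{\left(-161,-51 \right)} + u{\left(d,-4 \right)} = 2 \left(-51\right) \frac{1}{127 - 161} + \left(-98 + 82 \left(-4\right)\right) = 2 \left(-51\right) \frac{1}{-34} - 426 = 2 \left(-51\right) \left(- \frac{1}{34}\right) - 426 = 3 - 426 = -423$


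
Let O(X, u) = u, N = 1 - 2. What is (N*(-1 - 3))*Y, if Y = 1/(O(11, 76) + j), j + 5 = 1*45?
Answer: 1/29 ≈ 0.034483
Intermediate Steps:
N = -1
j = 40 (j = -5 + 1*45 = -5 + 45 = 40)
Y = 1/116 (Y = 1/(76 + 40) = 1/116 ≈ 0.0086207)
(N*(-1 - 3))*Y = -(-1 - 3)*(1/116) = -1*(-4)*(1/116) = 4*(1/116) = 1/29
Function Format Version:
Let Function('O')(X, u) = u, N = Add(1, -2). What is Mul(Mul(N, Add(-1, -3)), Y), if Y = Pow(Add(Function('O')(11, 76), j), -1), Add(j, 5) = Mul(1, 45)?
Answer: Rational(1, 29) ≈ 0.034483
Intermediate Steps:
N = -1
j = 40 (j = Add(-5, Mul(1, 45)) = Add(-5, 45) = 40)
Y = Rational(1, 116) (Y = Pow(Add(76, 40), -1) = Pow(116, -1) = Rational(1, 116) ≈ 0.0086207)
Mul(Mul(N, Add(-1, -3)), Y) = Mul(Mul(-1, Add(-1, -3)), Rational(1, 116)) = Mul(Mul(-1, -4), Rational(1, 116)) = Mul(4, Rational(1, 116)) = Rational(1, 29)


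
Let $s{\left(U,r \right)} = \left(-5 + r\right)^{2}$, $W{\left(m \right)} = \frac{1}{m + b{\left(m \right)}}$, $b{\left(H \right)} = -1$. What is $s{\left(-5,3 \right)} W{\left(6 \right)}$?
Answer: $\frac{4}{5} \approx 0.8$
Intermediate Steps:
$W{\left(m \right)} = \frac{1}{-1 + m}$ ($W{\left(m \right)} = \frac{1}{m - 1} = \frac{1}{-1 + m}$)
$s{\left(-5,3 \right)} W{\left(6 \right)} = \frac{\left(-5 + 3\right)^{2}}{-1 + 6} = \frac{\left(-2\right)^{2}}{5} = 4 \cdot \frac{1}{5} = \frac{4}{5}$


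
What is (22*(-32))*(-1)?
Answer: 704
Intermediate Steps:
(22*(-32))*(-1) = -704*(-1) = 704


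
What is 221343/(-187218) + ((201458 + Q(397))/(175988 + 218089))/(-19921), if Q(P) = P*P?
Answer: -193077784819793/163304185489434 ≈ -1.1823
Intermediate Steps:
Q(P) = P²
221343/(-187218) + ((201458 + Q(397))/(175988 + 218089))/(-19921) = 221343/(-187218) + ((201458 + 397²)/(175988 + 218089))/(-19921) = 221343*(-1/187218) + ((201458 + 157609)/394077)*(-1/19921) = -73781/62406 + (359067*(1/394077))*(-1/19921) = -73781/62406 + (119689/131359)*(-1/19921) = -73781/62406 - 119689/2616802639 = -193077784819793/163304185489434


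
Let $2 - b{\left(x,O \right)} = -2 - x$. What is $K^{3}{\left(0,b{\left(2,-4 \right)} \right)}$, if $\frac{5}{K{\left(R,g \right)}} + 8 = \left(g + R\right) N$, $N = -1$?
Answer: $- \frac{125}{2744} \approx -0.045554$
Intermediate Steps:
$b{\left(x,O \right)} = 4 + x$ ($b{\left(x,O \right)} = 2 - \left(-2 - x\right) = 2 + \left(2 + x\right) = 4 + x$)
$K{\left(R,g \right)} = \frac{5}{-8 - R - g}$ ($K{\left(R,g \right)} = \frac{5}{-8 + \left(g + R\right) \left(-1\right)} = \frac{5}{-8 + \left(R + g\right) \left(-1\right)} = \frac{5}{-8 - \left(R + g\right)} = \frac{5}{-8 - R - g}$)
$K^{3}{\left(0,b{\left(2,-4 \right)} \right)} = \left(- \frac{5}{8 + 0 + \left(4 + 2\right)}\right)^{3} = \left(- \frac{5}{8 + 0 + 6}\right)^{3} = \left(- \frac{5}{14}\right)^{3} = - \frac{125}{2744}$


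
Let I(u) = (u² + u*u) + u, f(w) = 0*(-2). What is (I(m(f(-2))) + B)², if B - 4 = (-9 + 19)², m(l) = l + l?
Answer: 10816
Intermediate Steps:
f(w) = 0
m(l) = 2*l
I(u) = u + 2*u² (I(u) = (u² + u²) + u = 2*u² + u = u + 2*u²)
B = 104 (B = 4 + (-9 + 19)² = 4 + 10² = 4 + 100 = 104)
(I(m(f(-2))) + B)² = ((2*0)*(1 + 2*(2*0)) + 104)² = (0*(1 + 2*0) + 104)² = (0*(1 + 0) + 104)² = (0*1 + 104)² = (0 + 104)² = 104² = 10816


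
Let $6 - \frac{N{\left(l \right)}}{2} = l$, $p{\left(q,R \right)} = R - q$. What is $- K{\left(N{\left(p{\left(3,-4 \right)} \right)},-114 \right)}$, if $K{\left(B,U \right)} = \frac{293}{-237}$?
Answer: $\frac{293}{237} \approx 1.2363$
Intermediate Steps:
$N{\left(l \right)} = 12 - 2 l$
$K{\left(B,U \right)} = - \frac{293}{237}$ ($K{\left(B,U \right)} = 293 \left(- \frac{1}{237}\right) = - \frac{293}{237}$)
$- K{\left(N{\left(p{\left(3,-4 \right)} \right)},-114 \right)} = \left(-1\right) \left(- \frac{293}{237}\right) = \frac{293}{237}$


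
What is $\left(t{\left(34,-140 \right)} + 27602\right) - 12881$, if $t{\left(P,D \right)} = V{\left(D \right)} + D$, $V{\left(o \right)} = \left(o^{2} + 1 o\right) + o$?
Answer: $33901$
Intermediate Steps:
$V{\left(o \right)} = o^{2} + 2 o$ ($V{\left(o \right)} = \left(o^{2} + o\right) + o = \left(o + o^{2}\right) + o = o^{2} + 2 o$)
$t{\left(P,D \right)} = D + D \left(2 + D\right)$ ($t{\left(P,D \right)} = D \left(2 + D\right) + D = D + D \left(2 + D\right)$)
$\left(t{\left(34,-140 \right)} + 27602\right) - 12881 = \left(- 140 \left(3 - 140\right) + 27602\right) - 12881 = \left(\left(-140\right) \left(-137\right) + 27602\right) - 12881 = \left(19180 + 27602\right) - 12881 = 46782 - 12881 = 33901$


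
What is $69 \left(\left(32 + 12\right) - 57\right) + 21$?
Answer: $-876$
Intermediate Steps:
$69 \left(\left(32 + 12\right) - 57\right) + 21 = 69 \left(44 - 57\right) + 21 = 69 \left(-13\right) + 21 = -897 + 21 = -876$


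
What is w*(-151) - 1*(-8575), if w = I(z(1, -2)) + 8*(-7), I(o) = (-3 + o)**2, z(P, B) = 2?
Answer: 16880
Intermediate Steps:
w = -55 (w = (-3 + 2)**2 + 8*(-7) = (-1)**2 - 56 = 1 - 56 = -55)
w*(-151) - 1*(-8575) = -55*(-151) - 1*(-8575) = 8305 + 8575 = 16880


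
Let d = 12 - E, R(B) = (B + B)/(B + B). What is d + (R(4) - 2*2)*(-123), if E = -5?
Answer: 386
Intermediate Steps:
R(B) = 1 (R(B) = (2*B)/((2*B)) = (2*B)*(1/(2*B)) = 1)
d = 17 (d = 12 - 1*(-5) = 12 + 5 = 17)
d + (R(4) - 2*2)*(-123) = 17 + (1 - 2*2)*(-123) = 17 + (1 - 4)*(-123) = 17 - 3*(-123) = 17 + 369 = 386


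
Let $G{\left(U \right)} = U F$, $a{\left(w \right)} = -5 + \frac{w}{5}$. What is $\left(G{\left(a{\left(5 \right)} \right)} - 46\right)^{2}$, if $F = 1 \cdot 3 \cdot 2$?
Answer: $4900$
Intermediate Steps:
$F = 6$ ($F = 3 \cdot 2 = 6$)
$a{\left(w \right)} = -5 + \frac{w}{5}$ ($a{\left(w \right)} = -5 + w \frac{1}{5} = -5 + \frac{w}{5}$)
$G{\left(U \right)} = 6 U$ ($G{\left(U \right)} = U 6 = 6 U$)
$\left(G{\left(a{\left(5 \right)} \right)} - 46\right)^{2} = \left(6 \left(-5 + \frac{1}{5} \cdot 5\right) - 46\right)^{2} = \left(6 \left(-5 + 1\right) - 46\right)^{2} = \left(6 \left(-4\right) - 46\right)^{2} = \left(-24 - 46\right)^{2} = \left(-70\right)^{2} = 4900$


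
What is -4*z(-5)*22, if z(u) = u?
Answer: 440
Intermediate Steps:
-4*z(-5)*22 = -4*(-5)*22 = 20*22 = 440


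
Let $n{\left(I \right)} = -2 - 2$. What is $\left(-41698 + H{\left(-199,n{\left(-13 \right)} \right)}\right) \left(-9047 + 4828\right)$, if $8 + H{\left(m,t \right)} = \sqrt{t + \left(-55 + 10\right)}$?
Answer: $175957614 - 29533 i \approx 1.7596 \cdot 10^{8} - 29533.0 i$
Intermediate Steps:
$n{\left(I \right)} = -4$
$H{\left(m,t \right)} = -8 + \sqrt{-45 + t}$ ($H{\left(m,t \right)} = -8 + \sqrt{t + \left(-55 + 10\right)} = -8 + \sqrt{t - 45} = -8 + \sqrt{-45 + t}$)
$\left(-41698 + H{\left(-199,n{\left(-13 \right)} \right)}\right) \left(-9047 + 4828\right) = \left(-41698 - \left(8 - \sqrt{-45 - 4}\right)\right) \left(-9047 + 4828\right) = \left(-41698 - \left(8 - \sqrt{-49}\right)\right) \left(-4219\right) = \left(-41698 - \left(8 - 7 i\right)\right) \left(-4219\right) = \left(-41706 + 7 i\right) \left(-4219\right) = 175957614 - 29533 i$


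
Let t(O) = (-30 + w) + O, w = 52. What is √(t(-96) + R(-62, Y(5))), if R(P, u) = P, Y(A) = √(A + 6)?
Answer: 2*I*√34 ≈ 11.662*I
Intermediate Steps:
t(O) = 22 + O (t(O) = (-30 + 52) + O = 22 + O)
Y(A) = √(6 + A)
√(t(-96) + R(-62, Y(5))) = √((22 - 96) - 62) = √(-74 - 62) = √(-136) = 2*I*√34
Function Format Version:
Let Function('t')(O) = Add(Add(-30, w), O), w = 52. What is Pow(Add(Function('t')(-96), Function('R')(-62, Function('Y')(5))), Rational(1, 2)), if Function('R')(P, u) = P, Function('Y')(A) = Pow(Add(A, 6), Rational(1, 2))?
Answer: Mul(2, I, Pow(34, Rational(1, 2))) ≈ Mul(11.662, I)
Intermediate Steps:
Function('t')(O) = Add(22, O) (Function('t')(O) = Add(Add(-30, 52), O) = Add(22, O))
Function('Y')(A) = Pow(Add(6, A), Rational(1, 2))
Pow(Add(Function('t')(-96), Function('R')(-62, Function('Y')(5))), Rational(1, 2)) = Pow(Add(Add(22, -96), -62), Rational(1, 2)) = Pow(Add(-74, -62), Rational(1, 2)) = Pow(-136, Rational(1, 2)) = Mul(2, I, Pow(34, Rational(1, 2)))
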